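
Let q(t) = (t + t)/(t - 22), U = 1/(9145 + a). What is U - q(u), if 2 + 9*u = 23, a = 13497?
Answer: 317047/1335878 ≈ 0.23733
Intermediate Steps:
u = 7/3 (u = -2/9 + (⅑)*23 = -2/9 + 23/9 = 7/3 ≈ 2.3333)
U = 1/22642 (U = 1/(9145 + 13497) = 1/22642 ≈ 4.4166e-5)
q(t) = 2*t/(-22 + t) (q(t) = (2*t)/(-22 + t) = 2*t/(-22 + t))
U - q(u) = 1/22642 - 2*7/(3*(-22 + 7/3)) = 1/22642 - 2*7/(3*(-59/3)) = 1/22642 - 2*7*(-3)/(3*59) = 1/22642 - 1*(-14/59) = 1/22642 + 14/59 = 317047/1335878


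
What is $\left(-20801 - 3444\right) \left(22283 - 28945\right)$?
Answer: $161520190$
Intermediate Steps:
$\left(-20801 - 3444\right) \left(22283 - 28945\right) = \left(-24245\right) \left(-6662\right) = 161520190$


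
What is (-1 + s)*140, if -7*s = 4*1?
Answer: -220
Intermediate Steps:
s = -4/7 ≈ -0.57143
(-1 + s)*140 = (-1 - 4/7)*140 = -11/7*140 = -220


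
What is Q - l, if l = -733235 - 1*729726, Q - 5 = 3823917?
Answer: 5286883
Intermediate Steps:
Q = 3823922 (Q = 5 + 3823917 = 3823922)
l = -1462961 (l = -733235 - 729726 = -1462961)
Q - l = 3823922 - 1*(-1462961) = 3823922 + 1462961 = 5286883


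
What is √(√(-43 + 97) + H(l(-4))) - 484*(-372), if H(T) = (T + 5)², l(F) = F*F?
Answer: 180048 + √(441 + 3*√6) ≈ 1.8007e+5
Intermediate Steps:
l(F) = F²
H(T) = (5 + T)²
√(√(-43 + 97) + H(l(-4))) - 484*(-372) = √(√(-43 + 97) + (5 + (-4)²)²) - 484*(-372) = √(√54 + (5 + 16)²) + 180048 = √(3*√6 + 21²) + 180048 = √(3*√6 + 441) + 180048 = √(441 + 3*√6) + 180048 = 180048 + √(441 + 3*√6)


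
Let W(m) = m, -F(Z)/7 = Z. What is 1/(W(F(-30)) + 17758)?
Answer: 1/17968 ≈ 5.5654e-5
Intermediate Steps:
F(Z) = -7*Z
1/(W(F(-30)) + 17758) = 1/(-7*(-30) + 17758) = 1/(210 + 17758) = 1/17968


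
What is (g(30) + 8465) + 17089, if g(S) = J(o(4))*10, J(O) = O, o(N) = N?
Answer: 25594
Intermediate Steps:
g(S) = 40 (g(S) = 4*10 = 40)
(g(30) + 8465) + 17089 = (40 + 8465) + 17089 = 8505 + 17089 = 25594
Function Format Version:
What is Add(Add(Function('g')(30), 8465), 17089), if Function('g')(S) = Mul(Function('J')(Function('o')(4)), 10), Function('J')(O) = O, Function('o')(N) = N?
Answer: 25594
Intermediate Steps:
Function('g')(S) = 40 (Function('g')(S) = Mul(4, 10) = 40)
Add(Add(Function('g')(30), 8465), 17089) = Add(Add(40, 8465), 17089) = Add(8505, 17089) = 25594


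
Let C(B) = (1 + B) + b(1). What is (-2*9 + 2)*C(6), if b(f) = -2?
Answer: -80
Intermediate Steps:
C(B) = -1 + B (C(B) = (1 + B) - 2 = -1 + B)
(-2*9 + 2)*C(6) = (-2*9 + 2)*(-1 + 6) = (-18 + 2)*5 = -16*5 = -80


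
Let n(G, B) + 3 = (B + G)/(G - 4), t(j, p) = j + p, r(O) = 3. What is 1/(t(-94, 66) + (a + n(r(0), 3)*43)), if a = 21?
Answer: -1/394 ≈ -0.0025381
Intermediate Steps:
n(G, B) = -3 + (B + G)/(-4 + G) (n(G, B) = -3 + (B + G)/(G - 4) = -3 + (B + G)/(-4 + G))
1/(t(-94, 66) + (a + n(r(0), 3)*43)) = 1/((-94 + 66) + (21 + ((12 + 3 - 2*3)/(-4 + 3))*43)) = 1/(-28 + (21 + ((12 + 3 - 6)/(-1))*43)) = 1/(-28 + (21 - 1*9*43)) = 1/(-28 + (21 - 9*43)) = 1/(-28 + (21 - 387)) = 1/(-28 - 366) = 1/(-394) = -1/394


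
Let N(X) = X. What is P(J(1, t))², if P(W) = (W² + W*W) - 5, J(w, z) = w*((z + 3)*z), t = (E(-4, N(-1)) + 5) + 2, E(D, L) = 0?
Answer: 95942025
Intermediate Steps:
t = 7 (t = (0 + 5) + 2 = 5 + 2 = 7)
J(w, z) = w*z*(3 + z) (J(w, z) = w*((3 + z)*z) = w*(z*(3 + z)) = w*z*(3 + z))
P(W) = -5 + 2*W² (P(W) = (W² + W²) - 5 = 2*W² - 5 = -5 + 2*W²)
P(J(1, t))² = (-5 + 2*(1*7*(3 + 7))²)² = (-5 + 2*(1*7*10)²)² = (-5 + 2*70²)² = (-5 + 2*4900)² = (-5 + 9800)² = 9795² = 95942025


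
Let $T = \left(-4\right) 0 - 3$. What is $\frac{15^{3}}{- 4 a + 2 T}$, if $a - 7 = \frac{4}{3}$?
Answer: $- \frac{10125}{118} \approx -85.805$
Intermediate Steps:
$T = -3$ ($T = 0 - 3 = -3$)
$a = \frac{25}{3}$ ($a = 7 + \frac{4}{3} = \frac{25}{3} \approx 8.3333$)
$\frac{15^{3}}{- 4 a + 2 T} = \frac{15^{3}}{\left(-4\right) \frac{25}{3} + 2 \left(-3\right)} = \frac{1}{- \frac{100}{3} - 6} \cdot 3375 = \frac{1}{- \frac{118}{3}} \cdot 3375 = \left(- \frac{3}{118}\right) 3375 = - \frac{10125}{118}$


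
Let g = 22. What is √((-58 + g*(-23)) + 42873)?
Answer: 3*√4701 ≈ 205.69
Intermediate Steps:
√((-58 + g*(-23)) + 42873) = √((-58 + 22*(-23)) + 42873) = √((-58 - 506) + 42873) = √(-564 + 42873) = √42309 = 3*√4701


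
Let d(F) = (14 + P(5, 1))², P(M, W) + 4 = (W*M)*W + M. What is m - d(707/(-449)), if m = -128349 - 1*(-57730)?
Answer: -71019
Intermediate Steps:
P(M, W) = -4 + M + M*W² (P(M, W) = -4 + ((W*M)*W + M) = -4 + ((M*W)*W + M) = -4 + (M*W² + M) = -4 + (M + M*W²) = -4 + M + M*W²)
d(F) = 400 (d(F) = (14 + (-4 + 5 + 5*1²))² = (14 + (-4 + 5 + 5*1))² = (14 + (-4 + 5 + 5))² = (14 + 6)² = 20² = 400)
m = -70619 (m = -128349 + 57730 = -70619)
m - d(707/(-449)) = -70619 - 1*400 = -70619 - 400 = -71019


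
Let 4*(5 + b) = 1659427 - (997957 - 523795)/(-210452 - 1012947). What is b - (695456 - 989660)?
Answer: 3469832856139/4893596 ≈ 7.0906e+5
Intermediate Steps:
b = 2030117338555/4893596 (b = -5 + (1659427 - (997957 - 523795)/(-210452 - 1012947))/4 = -5 + (1659427 - 474162/(-1223399))/4 = -5 + (1659427 - 474162*(-1)/1223399)/4 = -5 + (1659427 - 1*(-474162/1223399))/4 = -5 + (1659427 + 474162/1223399)/4 = -5 + (1/4)*(2030141806535/1223399) = -5 + 2030141806535/4893596 = 2030117338555/4893596 ≈ 4.1485e+5)
b - (695456 - 989660) = 2030117338555/4893596 - (695456 - 989660) = 2030117338555/4893596 - 1*(-294204) = 2030117338555/4893596 + 294204 = 3469832856139/4893596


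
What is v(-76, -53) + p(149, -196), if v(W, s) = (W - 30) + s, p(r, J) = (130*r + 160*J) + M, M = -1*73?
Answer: -12222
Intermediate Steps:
M = -73
p(r, J) = -73 + 130*r + 160*J (p(r, J) = (130*r + 160*J) - 73 = -73 + 130*r + 160*J)
v(W, s) = -30 + W + s (v(W, s) = (-30 + W) + s = -30 + W + s)
v(-76, -53) + p(149, -196) = (-30 - 76 - 53) + (-73 + 130*149 + 160*(-196)) = -159 + (-73 + 19370 - 31360) = -159 - 12063 = -12222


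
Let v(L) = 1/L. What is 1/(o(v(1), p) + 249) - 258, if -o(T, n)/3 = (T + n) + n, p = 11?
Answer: -46439/180 ≈ -257.99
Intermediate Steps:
o(T, n) = -6*n - 3*T (o(T, n) = -3*((T + n) + n) = -3*(T + 2*n) = -6*n - 3*T)
1/(o(v(1), p) + 249) - 258 = 1/((-6*11 - 3/1) + 249) - 258 = 1/((-66 - 3*1) + 249) - 258 = 1/((-66 - 3) + 249) - 258 = 1/(-69 + 249) - 258 = 1/180 - 258 = -46439/180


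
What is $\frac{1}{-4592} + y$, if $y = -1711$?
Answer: $- \frac{7856913}{4592} \approx -1711.0$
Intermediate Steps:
$\frac{1}{-4592} + y = \frac{1}{-4592} - 1711 = - \frac{1}{4592} - 1711 = - \frac{7856913}{4592}$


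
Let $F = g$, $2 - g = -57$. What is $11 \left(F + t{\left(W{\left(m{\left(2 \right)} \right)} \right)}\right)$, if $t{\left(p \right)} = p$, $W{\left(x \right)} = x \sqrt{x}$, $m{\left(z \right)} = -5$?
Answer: $649 - 55 i \sqrt{5} \approx 649.0 - 122.98 i$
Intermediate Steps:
$g = 59$ ($g = 2 - -57 = 2 + 57 = 59$)
$W{\left(x \right)} = x^{\frac{3}{2}}$
$F = 59$
$11 \left(F + t{\left(W{\left(m{\left(2 \right)} \right)} \right)}\right) = 11 \left(59 + \left(-5\right)^{\frac{3}{2}}\right) = 11 \left(59 - 5 i \sqrt{5}\right) = 649 - 55 i \sqrt{5}$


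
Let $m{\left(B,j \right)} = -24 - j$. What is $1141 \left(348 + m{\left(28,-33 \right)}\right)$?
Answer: $407337$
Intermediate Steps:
$1141 \left(348 + m{\left(28,-33 \right)}\right) = 1141 \left(348 - -9\right) = 1141 \left(348 + \left(-24 + 33\right)\right) = 1141 \left(348 + 9\right) = 1141 \cdot 357 = 407337$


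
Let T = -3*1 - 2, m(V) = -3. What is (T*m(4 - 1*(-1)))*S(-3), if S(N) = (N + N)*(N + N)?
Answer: 540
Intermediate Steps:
S(N) = 4*N**2 (S(N) = (2*N)*(2*N) = 4*N**2)
T = -5 (T = -3 - 2 = -5)
(T*m(4 - 1*(-1)))*S(-3) = (-5*(-3))*(4*(-3)**2) = 15*(4*9) = 15*36 = 540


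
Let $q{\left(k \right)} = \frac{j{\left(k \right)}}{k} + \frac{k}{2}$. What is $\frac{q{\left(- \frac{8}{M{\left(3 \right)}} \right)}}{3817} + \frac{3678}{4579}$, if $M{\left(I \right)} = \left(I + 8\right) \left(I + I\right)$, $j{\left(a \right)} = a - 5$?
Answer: $\frac{1878638683}{2307101676} \approx 0.81429$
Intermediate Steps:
$j{\left(a \right)} = -5 + a$ ($j{\left(a \right)} = a - 5 = -5 + a$)
$M{\left(I \right)} = 2 I \left(8 + I\right)$ ($M{\left(I \right)} = \left(8 + I\right) 2 I = 2 I \left(8 + I\right)$)
$q{\left(k \right)} = \frac{k}{2} + \frac{-5 + k}{k}$ ($q{\left(k \right)} = \frac{-5 + k}{k} + \frac{k}{2} = \frac{k}{2} + \frac{-5 + k}{k}$)
$\frac{q{\left(- \frac{8}{M{\left(3 \right)}} \right)}}{3817} + \frac{3678}{4579} = \frac{1 + \frac{\left(-8\right) \frac{1}{2 \cdot 3 \left(8 + 3\right)}}{2} - \frac{5}{\left(-8\right) \frac{1}{2 \cdot 3 \left(8 + 3\right)}}}{3817} + \frac{3678}{4579} = \left(1 + \frac{\left(-8\right) \frac{1}{2 \cdot 3 \cdot 11}}{2} - \frac{5}{\left(-8\right) \frac{1}{2 \cdot 3 \cdot 11}}\right) \frac{1}{3817} + 3678 \cdot \frac{1}{4579} = \left(1 + \frac{\left(-8\right) \frac{1}{66}}{2} - \frac{5}{\left(-8\right) \frac{1}{66}}\right) \frac{1}{3817} + \frac{3678}{4579} = \left(1 + \frac{1}{2} \left(- \frac{4}{33}\right) - \frac{5}{- \frac{4}{33}}\right) \frac{1}{3817} + \frac{3678}{4579} = \left(1 - \frac{2}{33} - - \frac{165}{4}\right) \frac{1}{3817} + \frac{3678}{4579} = \left(1 - \frac{2}{33} + \frac{165}{4}\right) \frac{1}{3817} + \frac{3678}{4579} = \frac{5569}{132} \cdot \frac{1}{3817} + \frac{3678}{4579} = \frac{5569}{503844} + \frac{3678}{4579} = \frac{1878638683}{2307101676}$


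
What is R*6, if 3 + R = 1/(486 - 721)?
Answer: -4236/235 ≈ -18.026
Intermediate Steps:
R = -706/235 (R = -3 + 1/(486 - 721) = -3 + 1/(-235) = -3 - 1/235 = -706/235 ≈ -3.0043)
R*6 = -706/235*6 = -4236/235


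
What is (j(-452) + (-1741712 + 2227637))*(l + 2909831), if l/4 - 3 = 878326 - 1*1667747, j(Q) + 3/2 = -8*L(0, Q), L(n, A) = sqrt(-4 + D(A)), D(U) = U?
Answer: -240863532327/2 + 3965456*I*sqrt(114) ≈ -1.2043e+11 + 4.2339e+7*I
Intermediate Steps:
L(n, A) = sqrt(-4 + A)
j(Q) = -3/2 - 8*sqrt(-4 + Q)
l = -3157672 (l = 12 + 4*(878326 - 1*1667747) = 12 + 4*(878326 - 1667747) = 12 + 4*(-789421) = 12 - 3157684 = -3157672)
(j(-452) + (-1741712 + 2227637))*(l + 2909831) = ((-3/2 - 8*sqrt(-4 - 452)) + (-1741712 + 2227637))*(-3157672 + 2909831) = ((-3/2 - 16*I*sqrt(114)) + 485925)*(-247841) = (971847/2 - 16*I*sqrt(114))*(-247841) = -240863532327/2 + 3965456*I*sqrt(114)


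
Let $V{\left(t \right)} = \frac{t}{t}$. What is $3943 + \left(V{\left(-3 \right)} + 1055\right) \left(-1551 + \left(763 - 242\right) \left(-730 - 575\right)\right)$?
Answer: $-719613593$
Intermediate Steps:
$V{\left(t \right)} = 1$
$3943 + \left(V{\left(-3 \right)} + 1055\right) \left(-1551 + \left(763 - 242\right) \left(-730 - 575\right)\right) = 3943 + \left(1 + 1055\right) \left(-1551 + \left(763 - 242\right) \left(-730 - 575\right)\right) = 3943 + 1056 \left(-1551 + 521 \left(-1305\right)\right) = 3943 + 1056 \left(-1551 - 679905\right) = 3943 + 1056 \left(-681456\right) = 3943 - 719617536 = -719613593$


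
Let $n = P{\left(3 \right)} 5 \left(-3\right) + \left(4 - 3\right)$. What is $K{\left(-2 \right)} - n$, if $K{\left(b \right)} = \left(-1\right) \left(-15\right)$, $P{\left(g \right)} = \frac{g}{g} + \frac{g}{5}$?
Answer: $38$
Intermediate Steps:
$P{\left(g \right)} = 1 + \frac{g}{5}$ ($P{\left(g \right)} = 1 + g \frac{1}{5} = 1 + \frac{g}{5}$)
$K{\left(b \right)} = 15$
$n = -23$ ($n = \left(1 + \frac{1}{5} \cdot 3\right) 5 \left(-3\right) + \left(4 - 3\right) = \left(1 + \frac{3}{5}\right) \left(-15\right) + \left(4 - 3\right) = \frac{8}{5} \left(-15\right) + 1 = -24 + 1 = -23$)
$K{\left(-2 \right)} - n = 15 - -23 = 15 + 23 = 38$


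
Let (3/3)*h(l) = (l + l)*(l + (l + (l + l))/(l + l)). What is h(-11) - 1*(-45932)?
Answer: 46141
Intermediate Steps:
h(l) = 2*l*(3/2 + l) (h(l) = (l + l)*(l + (l + (l + l))/(l + l)) = (2*l)*(l + (l + 2*l)/((2*l))) = (2*l)*(l + (3*l)*(1/(2*l))) = (2*l)*(l + 3/2) = (2*l)*(3/2 + l) = 2*l*(3/2 + l))
h(-11) - 1*(-45932) = -11*(3 + 2*(-11)) - 1*(-45932) = -11*(3 - 22) + 45932 = -11*(-19) + 45932 = 209 + 45932 = 46141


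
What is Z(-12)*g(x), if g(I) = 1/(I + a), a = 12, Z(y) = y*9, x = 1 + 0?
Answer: -108/13 ≈ -8.3077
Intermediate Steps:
x = 1
Z(y) = 9*y
g(I) = 1/(12 + I) (g(I) = 1/(I + 12) = 1/(12 + I))
Z(-12)*g(x) = (9*(-12))/(12 + 1) = -108/13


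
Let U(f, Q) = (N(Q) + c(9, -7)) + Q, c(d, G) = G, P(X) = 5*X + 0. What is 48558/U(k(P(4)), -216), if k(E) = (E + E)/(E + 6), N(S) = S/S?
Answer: -8093/37 ≈ -218.73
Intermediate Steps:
N(S) = 1
P(X) = 5*X
k(E) = 2*E/(6 + E) (k(E) = (2*E)/(6 + E) = 2*E/(6 + E))
U(f, Q) = -6 + Q (U(f, Q) = (1 - 7) + Q = -6 + Q)
48558/U(k(P(4)), -216) = 48558/(-6 - 216) = 48558/(-222) = 48558*(-1/222) = -8093/37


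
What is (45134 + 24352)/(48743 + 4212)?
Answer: 69486/52955 ≈ 1.3122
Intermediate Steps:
(45134 + 24352)/(48743 + 4212) = 69486/52955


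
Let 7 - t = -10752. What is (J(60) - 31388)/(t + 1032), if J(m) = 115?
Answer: -31273/11791 ≈ -2.6523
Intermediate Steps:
t = 10759 (t = 7 - 1*(-10752) = 7 + 10752 = 10759)
(J(60) - 31388)/(t + 1032) = (115 - 31388)/(10759 + 1032) = -31273/11791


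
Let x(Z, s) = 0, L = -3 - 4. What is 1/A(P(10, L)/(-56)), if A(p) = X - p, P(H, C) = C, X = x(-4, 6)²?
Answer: -8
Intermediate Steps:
L = -7
X = 0 (X = 0² = 0)
A(p) = -p (A(p) = 0 - p = -p)
1/A(P(10, L)/(-56)) = 1/(-(-7)/(-56)) = 1/(-(-7)*(-1)/56) = 1/(-1*⅛) = 1/(-⅛) = -8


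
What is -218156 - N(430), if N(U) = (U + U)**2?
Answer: -957756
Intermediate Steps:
N(U) = 4*U**2 (N(U) = (2*U)**2 = 4*U**2)
-218156 - N(430) = -218156 - 4*430**2 = -218156 - 4*184900 = -218156 - 1*739600 = -218156 - 739600 = -957756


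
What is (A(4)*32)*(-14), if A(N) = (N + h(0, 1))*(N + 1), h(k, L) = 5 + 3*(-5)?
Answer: 13440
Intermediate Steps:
h(k, L) = -10 (h(k, L) = 5 - 15 = -10)
A(N) = (1 + N)*(-10 + N) (A(N) = (N - 10)*(N + 1) = (-10 + N)*(1 + N) = (1 + N)*(-10 + N))
(A(4)*32)*(-14) = ((-10 + 4² - 9*4)*32)*(-14) = ((-10 + 16 - 36)*32)*(-14) = -30*32*(-14) = -960*(-14) = 13440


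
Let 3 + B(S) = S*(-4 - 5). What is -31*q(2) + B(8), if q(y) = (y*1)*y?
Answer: -199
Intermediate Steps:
B(S) = -3 - 9*S (B(S) = -3 + S*(-4 - 5) = -3 + S*(-9) = -3 - 9*S)
q(y) = y**2 (q(y) = y*y = y**2)
-31*q(2) + B(8) = -31*2**2 + (-3 - 9*8) = -31*4 + (-3 - 72) = -124 - 75 = -199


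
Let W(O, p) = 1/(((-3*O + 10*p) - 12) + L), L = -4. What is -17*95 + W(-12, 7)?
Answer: -145349/90 ≈ -1615.0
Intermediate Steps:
W(O, p) = 1/(-16 - 3*O + 10*p) (W(O, p) = 1/(((-3*O + 10*p) - 12) - 4) = 1/((-12 - 3*O + 10*p) - 4) = 1/(-16 - 3*O + 10*p))
-17*95 + W(-12, 7) = -17*95 + 1/(-16 - 3*(-12) + 10*7) = -1615 + 1/(-16 + 36 + 70) = -1615 + 1/90 = -145349/90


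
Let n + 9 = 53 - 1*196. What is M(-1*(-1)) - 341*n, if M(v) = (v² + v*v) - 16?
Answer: 51818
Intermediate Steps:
M(v) = -16 + 2*v² (M(v) = (v² + v²) - 16 = 2*v² - 16 = -16 + 2*v²)
n = -152 (n = -9 + (53 - 1*196) = -9 + (53 - 196) = -9 - 143 = -152)
M(-1*(-1)) - 341*n = (-16 + 2*(-1*(-1))²) - 341*(-152) = (-16 + 2*1²) + 51832 = (-16 + 2*1) + 51832 = (-16 + 2) + 51832 = -14 + 51832 = 51818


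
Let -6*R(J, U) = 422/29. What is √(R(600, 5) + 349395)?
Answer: √2644552398/87 ≈ 591.09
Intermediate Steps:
R(J, U) = -211/87 (R(J, U) = -211/(3*29) = -⅙*422/29 = -211/87)
√(R(600, 5) + 349395) = √(-211/87 + 349395) = √(30397154/87) = √2644552398/87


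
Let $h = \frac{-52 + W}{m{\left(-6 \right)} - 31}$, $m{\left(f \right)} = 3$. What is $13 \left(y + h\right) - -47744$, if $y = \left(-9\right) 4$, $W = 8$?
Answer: $\frac{331075}{7} \approx 47296.0$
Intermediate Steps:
$y = -36$
$h = \frac{11}{7}$ ($h = \frac{-52 + 8}{3 - 31} = - \frac{44}{-28} = \left(-44\right) \left(- \frac{1}{28}\right) = \frac{11}{7} \approx 1.5714$)
$13 \left(y + h\right) - -47744 = 13 \left(-36 + \frac{11}{7}\right) - -47744 = 13 \left(- \frac{241}{7}\right) + 47744 = - \frac{3133}{7} + 47744 = \frac{331075}{7}$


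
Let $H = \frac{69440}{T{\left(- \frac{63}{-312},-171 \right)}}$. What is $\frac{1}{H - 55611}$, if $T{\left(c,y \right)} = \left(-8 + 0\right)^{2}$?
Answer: $- \frac{1}{54526} \approx -1.834 \cdot 10^{-5}$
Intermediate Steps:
$T{\left(c,y \right)} = 64$ ($T{\left(c,y \right)} = \left(-8\right)^{2} = 64$)
$H = 1085$ ($H = \frac{69440}{64} = 69440 \cdot \frac{1}{64} = 1085$)
$\frac{1}{H - 55611} = \frac{1}{1085 - 55611} = \frac{1}{-54526} = - \frac{1}{54526}$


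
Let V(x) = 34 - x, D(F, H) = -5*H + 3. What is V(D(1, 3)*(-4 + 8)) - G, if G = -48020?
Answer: 48102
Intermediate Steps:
D(F, H) = 3 - 5*H
V(D(1, 3)*(-4 + 8)) - G = (34 - (3 - 5*3)*(-4 + 8)) - 1*(-48020) = (34 - (3 - 15)*4) + 48020 = (34 - (-12)*4) + 48020 = (34 - 1*(-48)) + 48020 = (34 + 48) + 48020 = 82 + 48020 = 48102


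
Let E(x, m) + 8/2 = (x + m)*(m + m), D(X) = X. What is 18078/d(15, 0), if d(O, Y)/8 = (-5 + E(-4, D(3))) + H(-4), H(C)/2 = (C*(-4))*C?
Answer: -9039/572 ≈ -15.802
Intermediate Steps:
E(x, m) = -4 + 2*m*(m + x) (E(x, m) = -4 + (x + m)*(m + m) = -4 + (m + x)*(2*m) = -4 + 2*m*(m + x))
H(C) = -8*C**2 (H(C) = 2*((C*(-4))*C) = 2*((-4*C)*C) = 2*(-4*C**2) = -8*C**2)
d(O, Y) = -1144 (d(O, Y) = 8*((-5 + (-4 + 2*3**2 + 2*3*(-4))) - 8*(-4)**2) = 8*((-5 + (-4 + 2*9 - 24)) - 8*16) = 8*((-5 + (-4 + 18 - 24)) - 128) = 8*((-5 - 10) - 128) = 8*(-15 - 128) = 8*(-143) = -1144)
18078/d(15, 0) = 18078/(-1144) = -1/1144*18078 = -9039/572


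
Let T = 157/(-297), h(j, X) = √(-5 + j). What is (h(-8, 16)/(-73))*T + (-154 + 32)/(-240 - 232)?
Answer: 61/236 + 157*I*√13/21681 ≈ 0.25847 + 0.026109*I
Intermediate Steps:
T = -157/297 (T = 157*(-1/297) = -157/297 ≈ -0.52862)
(h(-8, 16)/(-73))*T + (-154 + 32)/(-240 - 232) = (√(-5 - 8)/(-73))*(-157/297) + (-154 + 32)/(-240 - 232) = (√(-13)*(-1/73))*(-157/297) - 122/(-472) = ((I*√13)*(-1/73))*(-157/297) - 122*(-1/472) = -I*√13/73*(-157/297) + 61/236 = 157*I*√13/21681 + 61/236 = 61/236 + 157*I*√13/21681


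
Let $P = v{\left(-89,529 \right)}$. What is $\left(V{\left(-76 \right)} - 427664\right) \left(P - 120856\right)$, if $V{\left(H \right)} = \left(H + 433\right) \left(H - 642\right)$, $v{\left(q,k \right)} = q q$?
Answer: $77246410650$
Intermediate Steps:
$v{\left(q,k \right)} = q^{2}$
$V{\left(H \right)} = \left(-642 + H\right) \left(433 + H\right)$ ($V{\left(H \right)} = \left(433 + H\right) \left(-642 + H\right) = \left(-642 + H\right) \left(433 + H\right)$)
$P = 7921$ ($P = \left(-89\right)^{2} = 7921$)
$\left(V{\left(-76 \right)} - 427664\right) \left(P - 120856\right) = \left(\left(-277986 + \left(-76\right)^{2} - -15884\right) - 427664\right) \left(7921 - 120856\right) = \left(\left(-277986 + 5776 + 15884\right) - 427664\right) \left(-112935\right) = \left(-256326 - 427664\right) \left(-112935\right) = \left(-683990\right) \left(-112935\right) = 77246410650$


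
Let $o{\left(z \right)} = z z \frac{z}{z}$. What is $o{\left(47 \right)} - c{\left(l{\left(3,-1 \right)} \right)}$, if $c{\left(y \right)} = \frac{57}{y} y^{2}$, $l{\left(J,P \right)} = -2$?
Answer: $2323$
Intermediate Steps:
$c{\left(y \right)} = 57 y$
$o{\left(z \right)} = z^{2}$ ($o{\left(z \right)} = z^{2} \cdot 1 = z^{2}$)
$o{\left(47 \right)} - c{\left(l{\left(3,-1 \right)} \right)} = 47^{2} - 57 \left(-2\right) = 2209 - -114 = 2209 + 114 = 2323$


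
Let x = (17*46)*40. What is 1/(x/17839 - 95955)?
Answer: -17839/1711709965 ≈ -1.0422e-5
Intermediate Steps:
x = 31280 (x = 782*40 = 31280)
1/(x/17839 - 95955) = 1/(31280/17839 - 95955) = 1/(-1711709965/17839) = -17839/1711709965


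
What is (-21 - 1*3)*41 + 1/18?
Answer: -17711/18 ≈ -983.94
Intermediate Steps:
(-21 - 1*3)*41 + 1/18 = (-21 - 3)*41 + 1/18 = -24*41 + 1/18 = -984 + 1/18 = -17711/18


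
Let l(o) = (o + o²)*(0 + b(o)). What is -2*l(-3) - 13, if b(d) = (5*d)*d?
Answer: -553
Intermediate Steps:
b(d) = 5*d²
l(o) = 5*o²*(o + o²) (l(o) = (o + o²)*(0 + 5*o²) = (o + o²)*(5*o²) = 5*o²*(o + o²))
-2*l(-3) - 13 = -10*(-3)³*(1 - 3) - 13 = -10*(-27)*(-2) - 13 = -2*270 - 13 = -540 - 13 = -553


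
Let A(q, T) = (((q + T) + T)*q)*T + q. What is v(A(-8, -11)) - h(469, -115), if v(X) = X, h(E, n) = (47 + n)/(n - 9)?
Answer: -82105/31 ≈ -2648.5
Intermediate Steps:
A(q, T) = q + T*q*(q + 2*T) (A(q, T) = (((T + q) + T)*q)*T + q = ((q + 2*T)*q)*T + q = (q*(q + 2*T))*T + q = T*q*(q + 2*T) + q = q + T*q*(q + 2*T))
h(E, n) = (47 + n)/(-9 + n)
v(A(-8, -11)) - h(469, -115) = -8*(1 + 2*(-11)² - 11*(-8)) - (47 - 115)/(-9 - 115) = -8*(1 + 2*121 + 88) - (-68)/(-124) = -8*(1 + 242 + 88) - (-1)*(-68)/124 = -8*331 - 1*17/31 = -2648 - 17/31 = -82105/31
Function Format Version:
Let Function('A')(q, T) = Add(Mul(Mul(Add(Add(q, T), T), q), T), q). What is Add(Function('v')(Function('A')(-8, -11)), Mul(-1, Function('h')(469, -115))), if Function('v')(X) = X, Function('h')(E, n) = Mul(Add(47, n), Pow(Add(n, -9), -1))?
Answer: Rational(-82105, 31) ≈ -2648.5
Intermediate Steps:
Function('A')(q, T) = Add(q, Mul(T, q, Add(q, Mul(2, T)))) (Function('A')(q, T) = Add(Mul(Mul(Add(Add(T, q), T), q), T), q) = Add(Mul(Mul(Add(q, Mul(2, T)), q), T), q) = Add(Mul(Mul(q, Add(q, Mul(2, T))), T), q) = Add(Mul(T, q, Add(q, Mul(2, T))), q) = Add(q, Mul(T, q, Add(q, Mul(2, T)))))
Function('h')(E, n) = Mul(Pow(Add(-9, n), -1), Add(47, n)) (Function('h')(E, n) = Mul(Add(47, n), Pow(Add(-9, n), -1)) = Mul(Pow(Add(-9, n), -1), Add(47, n)))
Add(Function('v')(Function('A')(-8, -11)), Mul(-1, Function('h')(469, -115))) = Add(Mul(-8, Add(1, Mul(2, Pow(-11, 2)), Mul(-11, -8))), Mul(-1, Mul(Pow(Add(-9, -115), -1), Add(47, -115)))) = Add(Mul(-8, Add(1, Mul(2, 121), 88)), Mul(-1, Mul(Pow(-124, -1), -68))) = Add(Mul(-8, Add(1, 242, 88)), Mul(-1, Mul(Rational(-1, 124), -68))) = Add(Mul(-8, 331), Mul(-1, Rational(17, 31))) = Add(-2648, Rational(-17, 31)) = Rational(-82105, 31)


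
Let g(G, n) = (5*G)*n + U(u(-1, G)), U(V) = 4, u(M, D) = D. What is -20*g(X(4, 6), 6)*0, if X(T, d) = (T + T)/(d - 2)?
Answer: 0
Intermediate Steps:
X(T, d) = 2*T/(-2 + d) (X(T, d) = (2*T)/(-2 + d) = 2*T/(-2 + d))
g(G, n) = 4 + 5*G*n (g(G, n) = (5*G)*n + 4 = 5*G*n + 4 = 4 + 5*G*n)
-20*g(X(4, 6), 6)*0 = -20*(4 + 5*(2*4/(-2 + 6))*6)*0 = -20*(4 + 5*(2*4/4)*6)*0 = -20*(4 + 5*(2*4*(¼))*6)*0 = -20*(4 + 5*2*6)*0 = -20*(4 + 60)*0 = -20*64*0 = -1280*0 = 0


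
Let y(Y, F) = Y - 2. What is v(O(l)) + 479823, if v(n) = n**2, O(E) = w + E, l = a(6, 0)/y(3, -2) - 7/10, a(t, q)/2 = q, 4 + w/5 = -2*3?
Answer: 48239349/100 ≈ 4.8239e+5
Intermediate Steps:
y(Y, F) = -2 + Y
w = -50 (w = -20 + 5*(-2*3) = -20 + 5*(-6) = -20 - 30 = -50)
a(t, q) = 2*q
l = -7/10 (l = (2*0)/(-2 + 3) - 7/10 = 0/1 - 7*1/10 = 0*1 - 7/10 = 0 - 7/10 = -7/10 ≈ -0.70000)
O(E) = -50 + E
v(O(l)) + 479823 = (-50 - 7/10)**2 + 479823 = (-507/10)**2 + 479823 = 257049/100 + 479823 = 48239349/100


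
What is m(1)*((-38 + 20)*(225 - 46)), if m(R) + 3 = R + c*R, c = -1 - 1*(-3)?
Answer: 0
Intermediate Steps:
c = 2 (c = -1 + 3 = 2)
m(R) = -3 + 3*R (m(R) = -3 + (R + 2*R) = -3 + 3*R)
m(1)*((-38 + 20)*(225 - 46)) = (-3 + 3*1)*((-38 + 20)*(225 - 46)) = (-3 + 3)*(-18*179) = 0*(-3222) = 0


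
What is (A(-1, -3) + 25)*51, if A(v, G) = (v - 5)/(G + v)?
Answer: 2703/2 ≈ 1351.5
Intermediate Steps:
A(v, G) = (-5 + v)/(G + v)
(A(-1, -3) + 25)*51 = ((-5 - 1)/(-3 - 1) + 25)*51 = (-6/(-4) + 25)*51 = (-¼*(-6) + 25)*51 = (3/2 + 25)*51 = (53/2)*51 = 2703/2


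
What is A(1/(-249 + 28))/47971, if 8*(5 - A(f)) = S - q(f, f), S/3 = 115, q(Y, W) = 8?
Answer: -27/34888 ≈ -0.00077390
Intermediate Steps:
S = 345 (S = 3*115 = 345)
A(f) = -297/8 (A(f) = 5 - (345 - 1*8)/8 = 5 - (345 - 8)/8 = 5 - ⅛*337 = 5 - 337/8 = -297/8)
A(1/(-249 + 28))/47971 = -297/8/47971 = -297/8*1/47971 = -27/34888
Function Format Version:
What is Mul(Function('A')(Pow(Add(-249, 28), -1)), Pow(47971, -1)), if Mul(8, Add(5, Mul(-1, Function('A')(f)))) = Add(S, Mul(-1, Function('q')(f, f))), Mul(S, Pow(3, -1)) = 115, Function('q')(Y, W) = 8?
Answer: Rational(-27, 34888) ≈ -0.00077390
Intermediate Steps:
S = 345 (S = Mul(3, 115) = 345)
Function('A')(f) = Rational(-297, 8) (Function('A')(f) = Add(5, Mul(Rational(-1, 8), Add(345, Mul(-1, 8)))) = Add(5, Mul(Rational(-1, 8), Add(345, -8))) = Add(5, Mul(Rational(-1, 8), 337)) = Add(5, Rational(-337, 8)) = Rational(-297, 8))
Mul(Function('A')(Pow(Add(-249, 28), -1)), Pow(47971, -1)) = Mul(Rational(-297, 8), Pow(47971, -1)) = Mul(Rational(-297, 8), Rational(1, 47971)) = Rational(-27, 34888)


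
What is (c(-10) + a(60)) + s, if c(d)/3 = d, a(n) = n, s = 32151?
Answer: 32181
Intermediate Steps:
c(d) = 3*d
(c(-10) + a(60)) + s = (3*(-10) + 60) + 32151 = (-30 + 60) + 32151 = 30 + 32151 = 32181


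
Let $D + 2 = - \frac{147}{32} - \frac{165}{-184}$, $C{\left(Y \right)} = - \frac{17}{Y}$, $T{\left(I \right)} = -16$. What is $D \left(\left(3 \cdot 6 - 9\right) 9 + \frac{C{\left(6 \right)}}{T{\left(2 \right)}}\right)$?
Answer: $- \frac{32676049}{70656} \approx -462.47$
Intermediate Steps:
$D = - \frac{4193}{736}$ ($D = -2 - \left(- \frac{165}{184} + \frac{147}{32}\right) = -2 - \frac{2721}{736} = - \frac{4193}{736} \approx -5.697$)
$D \left(\left(3 \cdot 6 - 9\right) 9 + \frac{C{\left(6 \right)}}{T{\left(2 \right)}}\right) = - \frac{4193 \left(\left(3 \cdot 6 - 9\right) 9 + \frac{\left(-17\right) \frac{1}{6}}{-16}\right)}{736} = - \frac{4193 \left(\left(18 - 9\right) 9 + \left(-17\right) \frac{1}{6} \left(- \frac{1}{16}\right)\right)}{736} = - \frac{4193 \left(9 \cdot 9 - - \frac{17}{96}\right)}{736} = - \frac{4193 \left(81 + \frac{17}{96}\right)}{736} = \left(- \frac{4193}{736}\right) \frac{7793}{96} = - \frac{32676049}{70656}$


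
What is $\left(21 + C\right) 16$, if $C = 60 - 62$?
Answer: $304$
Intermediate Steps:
$C = -2$ ($C = 60 - 62 = -2$)
$\left(21 + C\right) 16 = \left(21 - 2\right) 16 = 19 \cdot 16 = 304$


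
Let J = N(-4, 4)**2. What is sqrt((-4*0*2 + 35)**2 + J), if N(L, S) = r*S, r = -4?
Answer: sqrt(1481) ≈ 38.484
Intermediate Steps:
N(L, S) = -4*S
J = 256 (J = (-4*4)**2 = (-16)**2 = 256)
sqrt((-4*0*2 + 35)**2 + J) = sqrt((-4*0*2 + 35)**2 + 256) = sqrt((0*2 + 35)**2 + 256) = sqrt((0 + 35)**2 + 256) = sqrt(35**2 + 256) = sqrt(1225 + 256) = sqrt(1481)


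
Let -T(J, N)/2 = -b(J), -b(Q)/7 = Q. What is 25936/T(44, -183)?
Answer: -3242/77 ≈ -42.104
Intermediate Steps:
b(Q) = -7*Q
T(J, N) = -14*J (T(J, N) = -(-2)*(-7*J) = -14*J)
25936/T(44, -183) = 25936/((-14*44)) = 25936/(-616) = 25936*(-1/616) = -3242/77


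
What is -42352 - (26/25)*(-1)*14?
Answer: -1058436/25 ≈ -42337.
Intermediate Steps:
-42352 - (26/25)*(-1)*14 = -42352 - (-26)*14/25 = -42352 - 1*(-364/25) = -42352 + 364/25 = -1058436/25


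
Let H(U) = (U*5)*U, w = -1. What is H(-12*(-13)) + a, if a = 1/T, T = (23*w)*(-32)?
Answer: 89556481/736 ≈ 1.2168e+5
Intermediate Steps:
T = 736 (T = (23*(-1))*(-32) = -23*(-32) = 736)
a = 1/736 ≈ 0.0013587
H(U) = 5*U² (H(U) = (5*U)*U = 5*U²)
H(-12*(-13)) + a = 5*(-12*(-13))² + 1/736 = 5*156² + 1/736 = 5*24336 + 1/736 = 121680 + 1/736 = 89556481/736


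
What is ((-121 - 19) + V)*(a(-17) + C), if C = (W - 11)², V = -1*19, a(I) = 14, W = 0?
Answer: -21465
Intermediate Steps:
V = -19
C = 121 (C = (0 - 11)² = (-11)² = 121)
((-121 - 19) + V)*(a(-17) + C) = ((-121 - 19) - 19)*(14 + 121) = (-140 - 19)*135 = -159*135 = -21465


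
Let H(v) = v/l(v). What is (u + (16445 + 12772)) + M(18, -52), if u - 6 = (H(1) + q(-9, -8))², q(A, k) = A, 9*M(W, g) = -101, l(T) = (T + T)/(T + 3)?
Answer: 263347/9 ≈ 29261.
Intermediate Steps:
l(T) = 2*T/(3 + T) (l(T) = (2*T)/(3 + T) = 2*T/(3 + T))
H(v) = 3/2 + v/2 (H(v) = v/((2*v/(3 + v))) = v*((3 + v)/(2*v)) = 3/2 + v/2)
M(W, g) = -101/9 (M(W, g) = (⅑)*(-101) = -101/9)
u = 55 (u = 6 + ((3/2 + (½)*1) - 9)² = 6 + ((3/2 + ½) - 9)² = 6 + (2 - 9)² = 6 + (-7)² = 6 + 49 = 55)
(u + (16445 + 12772)) + M(18, -52) = (55 + (16445 + 12772)) - 101/9 = (55 + 29217) - 101/9 = 29272 - 101/9 = 263347/9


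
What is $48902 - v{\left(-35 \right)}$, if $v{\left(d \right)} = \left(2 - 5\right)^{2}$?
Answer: $48893$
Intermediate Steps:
$v{\left(d \right)} = 9$ ($v{\left(d \right)} = \left(2 - 5\right)^{2} = \left(-3\right)^{2} = 9$)
$48902 - v{\left(-35 \right)} = 48902 - 9 = 48893$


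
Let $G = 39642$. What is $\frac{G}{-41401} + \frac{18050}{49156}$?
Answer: $- \frac{600677051}{1017553778} \approx -0.59031$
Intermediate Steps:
$\frac{G}{-41401} + \frac{18050}{49156} = \frac{39642}{-41401} + \frac{18050}{49156} = 39642 \left(- \frac{1}{41401}\right) + 18050 \cdot \frac{1}{49156} = - \frac{39642}{41401} + \frac{9025}{24578} = - \frac{600677051}{1017553778}$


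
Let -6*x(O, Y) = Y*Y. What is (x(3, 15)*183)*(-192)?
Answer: 1317600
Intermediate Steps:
x(O, Y) = -Y²/6 (x(O, Y) = -Y*Y/6 = -Y²/6)
(x(3, 15)*183)*(-192) = (-⅙*15²*183)*(-192) = (-⅙*225*183)*(-192) = -75/2*183*(-192) = -13725/2*(-192) = 1317600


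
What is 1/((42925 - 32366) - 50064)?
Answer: -1/39505 ≈ -2.5313e-5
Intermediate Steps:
1/((42925 - 32366) - 50064) = 1/(10559 - 50064) = 1/(-39505) = -1/39505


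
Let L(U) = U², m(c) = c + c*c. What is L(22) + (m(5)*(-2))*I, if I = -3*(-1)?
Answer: 304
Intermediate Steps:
m(c) = c + c²
I = 3
L(22) + (m(5)*(-2))*I = 22² + ((5*(1 + 5))*(-2))*3 = 484 + ((5*6)*(-2))*3 = 484 + (30*(-2))*3 = 484 - 60*3 = 484 - 180 = 304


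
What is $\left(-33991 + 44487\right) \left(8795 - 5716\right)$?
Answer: $32317184$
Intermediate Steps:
$\left(-33991 + 44487\right) \left(8795 - 5716\right) = 10496 \cdot 3079 = 32317184$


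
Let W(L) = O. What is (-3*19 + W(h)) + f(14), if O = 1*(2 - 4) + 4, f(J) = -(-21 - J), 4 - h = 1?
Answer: -20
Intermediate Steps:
h = 3 (h = 4 - 1*1 = 4 - 1 = 3)
f(J) = 21 + J
O = 2 (O = 1*(-2) + 4 = -2 + 4 = 2)
W(L) = 2
(-3*19 + W(h)) + f(14) = (-3*19 + 2) + (21 + 14) = (-57 + 2) + 35 = -55 + 35 = -20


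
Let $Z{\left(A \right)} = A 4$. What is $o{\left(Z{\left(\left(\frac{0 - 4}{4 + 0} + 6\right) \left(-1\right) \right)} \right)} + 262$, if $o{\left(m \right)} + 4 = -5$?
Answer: $253$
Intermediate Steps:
$Z{\left(A \right)} = 4 A$
$o{\left(m \right)} = -9$ ($o{\left(m \right)} = -4 - 5 = -9$)
$o{\left(Z{\left(\left(\frac{0 - 4}{4 + 0} + 6\right) \left(-1\right) \right)} \right)} + 262 = -9 + 262 = 253$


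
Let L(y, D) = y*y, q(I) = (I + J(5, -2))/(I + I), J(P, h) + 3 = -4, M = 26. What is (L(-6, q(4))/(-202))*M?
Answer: -468/101 ≈ -4.6337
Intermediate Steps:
J(P, h) = -7 (J(P, h) = -3 - 4 = -7)
q(I) = (-7 + I)/(2*I) (q(I) = (I - 7)/(I + I) = (-7 + I)/((2*I)) = (-7 + I)*(1/(2*I)) = (-7 + I)/(2*I))
L(y, D) = y²
(L(-6, q(4))/(-202))*M = ((-6)²/(-202))*26 = (36*(-1/202))*26 = -18/101*26 = -468/101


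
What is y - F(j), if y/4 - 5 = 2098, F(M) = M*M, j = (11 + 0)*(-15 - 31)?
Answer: -247624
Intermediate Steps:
j = -506 (j = 11*(-46) = -506)
F(M) = M²
y = 8412 (y = 20 + 4*2098 = 20 + 8392 = 8412)
y - F(j) = 8412 - 1*(-506)² = 8412 - 1*256036 = 8412 - 256036 = -247624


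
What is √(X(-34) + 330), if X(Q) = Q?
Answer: 2*√74 ≈ 17.205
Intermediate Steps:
√(X(-34) + 330) = √(-34 + 330) = √296 = 2*√74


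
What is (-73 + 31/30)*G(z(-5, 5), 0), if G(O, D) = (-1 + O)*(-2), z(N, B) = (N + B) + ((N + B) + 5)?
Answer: 8636/15 ≈ 575.73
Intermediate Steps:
z(N, B) = 5 + 2*B + 2*N (z(N, B) = (B + N) + ((B + N) + 5) = (B + N) + (5 + B + N) = 5 + 2*B + 2*N)
G(O, D) = 2 - 2*O
(-73 + 31/30)*G(z(-5, 5), 0) = (-73 + 31/30)*(2 - 2*(5 + 2*5 + 2*(-5))) = (-73 + 31*(1/30))*(2 - 2*(5 + 10 - 10)) = (-73 + 31/30)*(2 - 2*5) = -2159*(2 - 10)/30 = -2159/30*(-8) = 8636/15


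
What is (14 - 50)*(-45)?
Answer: 1620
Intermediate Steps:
(14 - 50)*(-45) = -36*(-45) = 1620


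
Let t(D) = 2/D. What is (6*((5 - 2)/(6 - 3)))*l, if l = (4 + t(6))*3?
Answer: 78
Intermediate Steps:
l = 13 (l = (4 + 2/6)*3 = (4 + 2*(⅙))*3 = (4 + ⅓)*3 = (13/3)*3 = 13)
(6*((5 - 2)/(6 - 3)))*l = (6*((5 - 2)/(6 - 3)))*13 = (6*(3/3))*13 = (6*(3*(⅓)))*13 = (6*1)*13 = 6*13 = 78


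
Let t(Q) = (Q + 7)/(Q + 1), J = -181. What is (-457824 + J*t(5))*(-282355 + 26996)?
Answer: 117001918774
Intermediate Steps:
t(Q) = (7 + Q)/(1 + Q)
(-457824 + J*t(5))*(-282355 + 26996) = (-457824 - 181*(7 + 5)/(1 + 5))*(-282355 + 26996) = (-457824 - 181*12/6)*(-255359) = (-457824 - 181*2)*(-255359) = (-457824 - 362)*(-255359) = -458186*(-255359) = 117001918774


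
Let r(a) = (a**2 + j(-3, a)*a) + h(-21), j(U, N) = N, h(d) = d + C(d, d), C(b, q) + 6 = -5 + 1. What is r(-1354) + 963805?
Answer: 4630406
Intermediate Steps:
C(b, q) = -10 (C(b, q) = -6 + (-5 + 1) = -6 - 4 = -10)
h(d) = -10 + d (h(d) = d - 10 = -10 + d)
r(a) = -31 + 2*a**2 (r(a) = (a**2 + a*a) + (-10 - 21) = (a**2 + a**2) - 31 = 2*a**2 - 31 = -31 + 2*a**2)
r(-1354) + 963805 = (-31 + 2*(-1354)**2) + 963805 = (-31 + 2*1833316) + 963805 = (-31 + 3666632) + 963805 = 3666601 + 963805 = 4630406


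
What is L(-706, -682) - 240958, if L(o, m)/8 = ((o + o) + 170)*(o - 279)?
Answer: 9546002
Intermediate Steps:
L(o, m) = 8*(-279 + o)*(170 + 2*o) (L(o, m) = 8*(((o + o) + 170)*(o - 279)) = 8*((2*o + 170)*(-279 + o)) = 8*((170 + 2*o)*(-279 + o)) = 8*((-279 + o)*(170 + 2*o)) = 8*(-279 + o)*(170 + 2*o))
L(-706, -682) - 240958 = (-379440 - 3104*(-706) + 16*(-706)²) - 240958 = (-379440 + 2191424 + 16*498436) - 240958 = (-379440 + 2191424 + 7974976) - 240958 = 9786960 - 240958 = 9546002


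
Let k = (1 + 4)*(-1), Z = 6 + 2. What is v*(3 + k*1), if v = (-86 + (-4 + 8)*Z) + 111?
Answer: -114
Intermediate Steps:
Z = 8
k = -5 (k = 5*(-1) = -5)
v = 57 (v = (-86 + (-4 + 8)*8) + 111 = (-86 + 4*8) + 111 = (-86 + 32) + 111 = -54 + 111 = 57)
v*(3 + k*1) = 57*(3 - 5*1) = 57*(3 - 5) = 57*(-2) = -114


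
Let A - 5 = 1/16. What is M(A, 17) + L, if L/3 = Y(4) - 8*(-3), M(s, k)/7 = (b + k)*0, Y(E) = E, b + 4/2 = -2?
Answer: 84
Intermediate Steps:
b = -4 (b = -2 - 2 = -4)
A = 81/16 (A = 5 + 1/16 = 81/16 ≈ 5.0625)
M(s, k) = 0 (M(s, k) = 7*((-4 + k)*0) = 7*0 = 0)
L = 84 (L = 3*(4 - 8*(-3)) = 3*(4 + 24) = 3*28 = 84)
M(A, 17) + L = 0 + 84 = 84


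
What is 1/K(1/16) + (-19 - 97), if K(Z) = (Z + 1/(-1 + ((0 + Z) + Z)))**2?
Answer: -1685812/14641 ≈ -115.14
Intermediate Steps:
K(Z) = (Z + 1/(-1 + 2*Z))**2 (K(Z) = (Z + 1/(-1 + (Z + Z)))**2 = (Z + 1/(-1 + 2*Z))**2)
1/K(1/16) + (-19 - 97) = 1/((1 - 1/16 + 2*(1/16)**2)**2/(-1 + 2/16)**2) + (-19 - 97) = 1/((1 - 1*1/16 + 2*(1/16)**2)**2/(-1 + 2*(1/16))**2) - 116 = 1/((1 - 1/16 + 2*(1/256))**2/(-1 + 1/8)**2) - 116 = 1/((1 - 1/16 + 1/128)**2/(-7/8)**2) - 116 = 1/(64*(121/128)**2/49) - 116 = 1/((64/49)*(14641/16384)) - 116 = 1/(14641/12544) - 116 = 12544/14641 - 116 = -1685812/14641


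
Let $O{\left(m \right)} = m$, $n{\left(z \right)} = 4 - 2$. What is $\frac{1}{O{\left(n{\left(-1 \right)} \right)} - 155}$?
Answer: $- \frac{1}{153} \approx -0.0065359$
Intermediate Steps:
$n{\left(z \right)} = 2$ ($n{\left(z \right)} = 4 - 2 = 2$)
$\frac{1}{O{\left(n{\left(-1 \right)} \right)} - 155} = \frac{1}{2 - 155} = \frac{1}{-153} = - \frac{1}{153}$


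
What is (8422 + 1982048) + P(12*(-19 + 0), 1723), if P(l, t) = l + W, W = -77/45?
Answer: 89560813/45 ≈ 1.9902e+6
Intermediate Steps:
W = -77/45 (W = -77*1/45 = -77/45 ≈ -1.7111)
P(l, t) = -77/45 + l (P(l, t) = l - 77/45 = -77/45 + l)
(8422 + 1982048) + P(12*(-19 + 0), 1723) = (8422 + 1982048) + (-77/45 + 12*(-19 + 0)) = 1990470 + (-77/45 + 12*(-19)) = 1990470 + (-77/45 - 228) = 1990470 - 10337/45 = 89560813/45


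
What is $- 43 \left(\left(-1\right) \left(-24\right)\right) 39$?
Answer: $-40248$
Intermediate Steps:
$- 43 \left(\left(-1\right) \left(-24\right)\right) 39 = \left(-43\right) 24 \cdot 39 = \left(-1032\right) 39 = -40248$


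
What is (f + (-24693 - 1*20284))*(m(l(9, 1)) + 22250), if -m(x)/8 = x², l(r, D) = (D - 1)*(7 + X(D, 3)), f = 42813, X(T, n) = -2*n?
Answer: -48149000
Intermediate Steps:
l(r, D) = -1 + D (l(r, D) = (D - 1)*(7 - 2*3) = (-1 + D)*(7 - 6) = (-1 + D)*1 = -1 + D)
m(x) = -8*x²
(f + (-24693 - 1*20284))*(m(l(9, 1)) + 22250) = (42813 + (-24693 - 1*20284))*(-8*(-1 + 1)² + 22250) = (42813 + (-24693 - 20284))*(-8*0² + 22250) = (42813 - 44977)*(-8*0 + 22250) = -2164*(0 + 22250) = -2164*22250 = -48149000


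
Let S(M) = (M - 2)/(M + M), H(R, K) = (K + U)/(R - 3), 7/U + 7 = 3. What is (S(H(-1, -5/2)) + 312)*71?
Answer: 752103/34 ≈ 22121.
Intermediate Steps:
U = -7/4 (U = 7/(-7 + 3) = 7/(-4) = 7*(-1/4) = -7/4 ≈ -1.7500)
H(R, K) = (-7/4 + K)/(-3 + R) (H(R, K) = (K - 7/4)/(R - 3) = (-7/4 + K)/(-3 + R))
S(M) = (-2 + M)/(2*M) (S(M) = (-2 + M)/((2*M)) = (-2 + M)*(1/(2*M)) = (-2 + M)/(2*M))
(S(H(-1, -5/2)) + 312)*71 = ((-2 + (-7/4 - 5/2)/(-3 - 1))/(2*(((-7/4 - 5/2)/(-3 - 1)))) + 312)*71 = ((-2 + (-7/4 - 5*1/2)/(-4))/(2*(((-7/4 - 5*1/2)/(-4)))) + 312)*71 = ((-2 - (-7/4 - 5/2)/4)/(2*((-(-7/4 - 5/2)/4))) + 312)*71 = ((-2 - 1/4*(-17/4))/(2*((-1/4*(-17/4)))) + 312)*71 = ((-2 + 17/16)/(2*(17/16)) + 312)*71 = ((1/2)*(16/17)*(-15/16) + 312)*71 = (-15/34 + 312)*71 = (10593/34)*71 = 752103/34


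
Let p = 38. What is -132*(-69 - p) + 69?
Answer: 14193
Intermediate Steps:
-132*(-69 - p) + 69 = -132*(-69 - 1*38) + 69 = -132*(-69 - 38) + 69 = -132*(-107) + 69 = 14124 + 69 = 14193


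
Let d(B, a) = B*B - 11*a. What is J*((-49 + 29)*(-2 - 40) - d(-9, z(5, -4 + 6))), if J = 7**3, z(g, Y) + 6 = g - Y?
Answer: 249018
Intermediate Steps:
z(g, Y) = -6 + g - Y (z(g, Y) = -6 + (g - Y) = -6 + g - Y)
d(B, a) = B**2 - 11*a
J = 343
J*((-49 + 29)*(-2 - 40) - d(-9, z(5, -4 + 6))) = 343*((-49 + 29)*(-2 - 40) - ((-9)**2 - 11*(-6 + 5 - (-4 + 6)))) = 343*(-20*(-42) - (81 - 11*(-6 + 5 - 1*2))) = 343*(840 - (81 - 11*(-6 + 5 - 2))) = 343*(840 - (81 - 11*(-3))) = 343*(840 - (81 + 33)) = 343*(840 - 1*114) = 343*(840 - 114) = 343*726 = 249018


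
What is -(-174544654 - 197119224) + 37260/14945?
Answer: 1110903338794/2989 ≈ 3.7166e+8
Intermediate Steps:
-(-174544654 - 197119224) + 37260/14945 = -48031/(1/(-3689 + (55 - 4104))) + 37260*(1/14945) = -48031/(1/(-3689 - 4049)) + 7452/2989 = -48031/(1/(-7738)) + 7452/2989 = -48031/(-1/7738) + 7452/2989 = -48031*(-7738) + 7452/2989 = 371663878 + 7452/2989 = 1110903338794/2989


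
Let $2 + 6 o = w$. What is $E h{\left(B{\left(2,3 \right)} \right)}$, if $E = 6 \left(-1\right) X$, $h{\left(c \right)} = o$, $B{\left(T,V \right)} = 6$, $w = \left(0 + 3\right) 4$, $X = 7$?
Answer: $-70$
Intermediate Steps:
$w = 12$ ($w = 3 \cdot 4 = 12$)
$o = \frac{5}{3}$ ($o = - \frac{1}{3} + \frac{1}{6} \cdot 12 = - \frac{1}{3} + 2 = \frac{5}{3} \approx 1.6667$)
$h{\left(c \right)} = \frac{5}{3}$
$E = -42$ ($E = 6 \left(-1\right) 7 = \left(-6\right) 7 = -42$)
$E h{\left(B{\left(2,3 \right)} \right)} = \left(-42\right) \frac{5}{3} = -70$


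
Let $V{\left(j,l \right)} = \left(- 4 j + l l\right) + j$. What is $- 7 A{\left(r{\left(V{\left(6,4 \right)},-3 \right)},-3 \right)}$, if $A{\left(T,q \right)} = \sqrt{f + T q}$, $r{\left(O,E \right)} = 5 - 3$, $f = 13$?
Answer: $- 7 \sqrt{7} \approx -18.52$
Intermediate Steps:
$V{\left(j,l \right)} = l^{2} - 3 j$ ($V{\left(j,l \right)} = \left(- 4 j + l^{2}\right) + j = \left(l^{2} - 4 j\right) + j = l^{2} - 3 j$)
$r{\left(O,E \right)} = 2$ ($r{\left(O,E \right)} = 5 - 3 = 2$)
$A{\left(T,q \right)} = \sqrt{13 + T q}$
$- 7 A{\left(r{\left(V{\left(6,4 \right)},-3 \right)},-3 \right)} = - 7 \sqrt{13 + 2 \left(-3\right)} = - 7 \sqrt{13 - 6} = - 7 \sqrt{7}$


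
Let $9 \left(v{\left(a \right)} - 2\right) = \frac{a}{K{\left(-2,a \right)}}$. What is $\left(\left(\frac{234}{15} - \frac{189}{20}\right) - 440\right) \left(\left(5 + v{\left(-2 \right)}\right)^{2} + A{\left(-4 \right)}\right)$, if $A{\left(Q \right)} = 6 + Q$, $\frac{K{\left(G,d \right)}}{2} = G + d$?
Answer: $- \frac{577896877}{25920} \approx -22295.0$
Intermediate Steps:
$K{\left(G,d \right)} = 2 G + 2 d$ ($K{\left(G,d \right)} = 2 \left(G + d\right) = 2 G + 2 d$)
$v{\left(a \right)} = 2 + \frac{a}{9 \left(-4 + 2 a\right)}$ ($v{\left(a \right)} = 2 + \frac{a \frac{1}{2 \left(-2\right) + 2 a}}{9} = 2 + \frac{a \frac{1}{-4 + 2 a}}{9} = 2 + \frac{a}{9 \left(-4 + 2 a\right)}$)
$\left(\left(\frac{234}{15} - \frac{189}{20}\right) - 440\right) \left(\left(5 + v{\left(-2 \right)}\right)^{2} + A{\left(-4 \right)}\right) = \left(\left(\frac{234}{15} - \frac{189}{20}\right) - 440\right) \left(\left(5 + \frac{-72 + 37 \left(-2\right)}{18 \left(-2 - 2\right)}\right)^{2} + \left(6 - 4\right)\right) = \left(\left(234 \cdot \frac{1}{15} - \frac{189}{20}\right) - 440\right) \left(\left(5 + \frac{-72 - 74}{18 \left(-4\right)}\right)^{2} + 2\right) = \left(\left(\frac{78}{5} - \frac{189}{20}\right) - 440\right) \left(\left(5 + \frac{1}{18} \left(- \frac{1}{4}\right) \left(-146\right)\right)^{2} + 2\right) = \left(\frac{123}{20} - 440\right) \left(\left(5 + \frac{73}{36}\right)^{2} + 2\right) = - \frac{8677 \left(\left(\frac{253}{36}\right)^{2} + 2\right)}{20} = - \frac{8677 \left(\frac{64009}{1296} + 2\right)}{20} = \left(- \frac{8677}{20}\right) \frac{66601}{1296} = - \frac{577896877}{25920}$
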